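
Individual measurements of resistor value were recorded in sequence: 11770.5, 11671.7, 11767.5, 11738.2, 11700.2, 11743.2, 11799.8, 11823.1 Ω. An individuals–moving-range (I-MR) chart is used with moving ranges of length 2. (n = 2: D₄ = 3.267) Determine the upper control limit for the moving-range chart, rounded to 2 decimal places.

179.59

Moving ranges: 98.8, 95.8, 29.3, 38.0, 43.0, 56.6, 23.3; M̄R̄ = 384.8000 / 7 = 54.9714
UCL_MR = D₄·M̄R̄ = 3.267 × 54.9714 = 179.5917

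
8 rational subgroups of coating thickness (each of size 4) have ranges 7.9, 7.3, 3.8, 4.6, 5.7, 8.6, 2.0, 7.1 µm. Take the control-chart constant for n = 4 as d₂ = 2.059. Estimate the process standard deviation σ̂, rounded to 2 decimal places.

2.85

R̄ = (7.9 + 7.3 + 3.8 + 4.6 + 5.7 + 8.6 + 2.0 + 7.1) / 8 = 5.8750
σ̂ = R̄ / d₂ = 5.8750 / 2.059 = 2.8533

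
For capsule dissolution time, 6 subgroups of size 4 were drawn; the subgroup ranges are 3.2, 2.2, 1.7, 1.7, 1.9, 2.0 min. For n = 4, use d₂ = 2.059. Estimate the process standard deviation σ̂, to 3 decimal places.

1.028

R̄ = (3.2 + 2.2 + 1.7 + 1.7 + 1.9 + 2.0) / 6 = 2.1167
σ̂ = R̄ / d₂ = 2.1167 / 2.059 = 1.0280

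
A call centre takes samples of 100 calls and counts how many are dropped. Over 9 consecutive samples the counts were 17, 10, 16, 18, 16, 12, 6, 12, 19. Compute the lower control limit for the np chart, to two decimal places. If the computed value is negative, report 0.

p̄ = Σdᵢ / (k·n) = 126 / (9 × 100) = 0.14000
LCL = np̄ − 3·√(np̄(1−p̄)) = 14.0000 − 3 × 3.4699 = 3.5904

3.59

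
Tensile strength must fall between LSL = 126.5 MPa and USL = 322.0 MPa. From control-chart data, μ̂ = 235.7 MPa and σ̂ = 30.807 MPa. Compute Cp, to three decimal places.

1.058

Cp = (USL − LSL) / (6σ̂) = (322.0 − 126.5) / (6 × 30.807) = 195.5000 / 184.8420 = 1.0577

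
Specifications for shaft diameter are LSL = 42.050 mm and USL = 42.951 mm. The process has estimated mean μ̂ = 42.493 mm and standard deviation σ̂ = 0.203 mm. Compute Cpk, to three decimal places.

Cpu = (USL − μ̂) / (3σ̂) = (42.951 − 42.493) / (3 × 0.203) = 0.7521; Cpl = (μ̂ − LSL) / (3σ̂) = (42.493 − 42.050) / (3 × 0.203) = 0.7274; Cpk = min(Cpu, Cpl) = 0.7274

0.727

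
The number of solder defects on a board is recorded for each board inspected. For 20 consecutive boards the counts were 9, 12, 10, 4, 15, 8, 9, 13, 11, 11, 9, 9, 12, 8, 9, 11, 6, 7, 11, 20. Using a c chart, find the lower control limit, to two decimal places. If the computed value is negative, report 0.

c̄ = (9 + 12 + 10 + 4 + 15 + 8 + 9 + 13 + 11 + 11 + 9 + 9 + 12 + 8 + 9 + 11 + 6 + 7 + 11 + 20) / 20 = 204 / 20 = 10.2000
LCL = c̄ − 3√c̄ = 10.2000 − 3 × 3.1937 = 0.6188

0.62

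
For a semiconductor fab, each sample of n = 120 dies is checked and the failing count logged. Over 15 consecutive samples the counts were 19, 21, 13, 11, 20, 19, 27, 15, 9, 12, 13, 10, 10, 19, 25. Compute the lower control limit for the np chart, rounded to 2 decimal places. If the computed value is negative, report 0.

4.97

p̄ = Σdᵢ / (k·n) = 243 / (15 × 120) = 0.13500
LCL = np̄ − 3·√(np̄(1−p̄)) = 16.2000 − 3 × 3.7434 = 4.9698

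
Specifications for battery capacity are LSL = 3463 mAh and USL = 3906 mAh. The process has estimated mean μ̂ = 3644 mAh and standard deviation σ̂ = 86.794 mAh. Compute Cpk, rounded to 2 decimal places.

Cpu = (USL − μ̂) / (3σ̂) = (3906 − 3644) / (3 × 86.794) = 1.0062; Cpl = (μ̂ − LSL) / (3σ̂) = (3644 − 3463) / (3 × 86.794) = 0.6951; Cpk = min(Cpu, Cpl) = 0.6951

0.70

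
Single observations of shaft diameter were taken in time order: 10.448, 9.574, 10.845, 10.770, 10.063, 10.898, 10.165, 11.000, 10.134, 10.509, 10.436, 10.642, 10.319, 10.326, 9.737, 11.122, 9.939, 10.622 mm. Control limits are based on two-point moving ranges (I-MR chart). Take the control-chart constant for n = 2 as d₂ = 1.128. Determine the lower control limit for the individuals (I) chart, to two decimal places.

X̄ = (10.448 + 9.574 + 10.845 + 10.770 + 10.063 + 10.898 + 10.165 + 11.000 + 10.134 + 10.509 + 10.436 + 10.642 + 10.319 + 10.326 + 9.737 + 11.122 + 9.939 + 10.622) / 18 = 10.4194
Moving ranges: 0.874, 1.271, 0.075, 0.707, 0.835, 0.733, 0.835, 0.866, 0.375, 0.073, 0.206, 0.323, 0.007, 0.589, 1.385, 1.183, 0.683; M̄R̄ = 11.0200 / 17 = 0.6482
LCL = X̄ − 3·M̄R̄/d₂ = 10.4194 − 3 × 0.6482 / 1.128 = 8.6954

8.70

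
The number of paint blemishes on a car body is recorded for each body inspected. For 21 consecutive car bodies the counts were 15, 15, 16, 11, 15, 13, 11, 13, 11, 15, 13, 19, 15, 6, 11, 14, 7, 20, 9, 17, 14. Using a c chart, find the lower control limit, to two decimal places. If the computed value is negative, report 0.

c̄ = (15 + 15 + 16 + 11 + 15 + 13 + 11 + 13 + 11 + 15 + 13 + 19 + 15 + 6 + 11 + 14 + 7 + 20 + 9 + 17 + 14) / 21 = 280 / 21 = 13.3333
LCL = c̄ − 3√c̄ = 13.3333 − 3 × 3.6515 = 2.3789

2.38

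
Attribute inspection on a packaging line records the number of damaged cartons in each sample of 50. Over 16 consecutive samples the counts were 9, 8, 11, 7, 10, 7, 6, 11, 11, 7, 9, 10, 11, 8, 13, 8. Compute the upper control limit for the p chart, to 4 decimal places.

p̄ = Σdᵢ / (k·n) = 146 / (16 × 50) = 0.18250
UCL = p̄ + 3·√(p̄(1−p̄)/n) = 0.18250 + 3 × √(0.18250×0.81750/50) = 0.18250 + 3 × 0.05462 = 0.34637

0.3464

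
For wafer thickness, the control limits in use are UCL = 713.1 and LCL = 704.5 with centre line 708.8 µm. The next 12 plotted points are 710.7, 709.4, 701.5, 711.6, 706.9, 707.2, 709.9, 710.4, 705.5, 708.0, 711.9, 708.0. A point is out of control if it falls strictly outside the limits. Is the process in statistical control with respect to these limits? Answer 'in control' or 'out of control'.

out of control

Compare each point to [704.5, 713.1]: sample 3 = 701.5 < LCL.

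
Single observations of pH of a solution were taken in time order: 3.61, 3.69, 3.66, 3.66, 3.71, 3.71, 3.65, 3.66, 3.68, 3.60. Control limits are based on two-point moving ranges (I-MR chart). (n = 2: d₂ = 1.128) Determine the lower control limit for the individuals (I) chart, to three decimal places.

X̄ = (3.61 + 3.69 + 3.66 + 3.66 + 3.71 + 3.71 + 3.65 + 3.66 + 3.68 + 3.60) / 10 = 3.6630
Moving ranges: 0.08, 0.03, 0.00, 0.05, 0.00, 0.06, 0.01, 0.02, 0.08; M̄R̄ = 0.3300 / 9 = 0.0367
LCL = X̄ − 3·M̄R̄/d₂ = 3.6630 − 3 × 0.0367 / 1.128 = 3.5655

3.565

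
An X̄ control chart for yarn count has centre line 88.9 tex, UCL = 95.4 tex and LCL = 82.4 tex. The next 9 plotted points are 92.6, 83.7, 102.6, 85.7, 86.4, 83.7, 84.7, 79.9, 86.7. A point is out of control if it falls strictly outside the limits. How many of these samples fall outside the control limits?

Compare each point to [82.4, 95.4]: sample 3 = 102.6 > UCL; sample 8 = 79.9 < LCL.

2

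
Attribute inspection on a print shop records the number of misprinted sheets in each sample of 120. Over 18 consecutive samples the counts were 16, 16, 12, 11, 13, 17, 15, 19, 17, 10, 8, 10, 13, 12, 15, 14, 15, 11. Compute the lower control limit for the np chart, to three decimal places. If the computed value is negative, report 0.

3.153

p̄ = Σdᵢ / (k·n) = 244 / (18 × 120) = 0.11296
LCL = np̄ − 3·√(np̄(1−p̄)) = 13.5556 − 3 × 3.4676 = 3.1527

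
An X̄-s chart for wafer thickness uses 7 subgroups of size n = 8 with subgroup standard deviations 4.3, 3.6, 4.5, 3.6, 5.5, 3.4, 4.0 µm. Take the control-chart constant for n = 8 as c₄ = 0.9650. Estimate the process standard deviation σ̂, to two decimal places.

4.28

s̄ = (4.3 + 3.6 + 4.5 + 3.6 + 5.5 + 3.4 + 4.0) / 7 = 4.1286
σ̂ = s̄ / c₄ = 4.1286 / 0.9650 = 4.2783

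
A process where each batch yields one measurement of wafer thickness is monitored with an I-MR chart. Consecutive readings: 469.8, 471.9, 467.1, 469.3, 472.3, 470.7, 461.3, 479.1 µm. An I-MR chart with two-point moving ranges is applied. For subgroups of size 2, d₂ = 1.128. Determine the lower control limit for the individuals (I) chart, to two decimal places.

X̄ = (469.8 + 471.9 + 467.1 + 469.3 + 472.3 + 470.7 + 461.3 + 479.1) / 8 = 470.1875
Moving ranges: 2.1, 4.8, 2.2, 3.0, 1.6, 9.4, 17.8; M̄R̄ = 40.9000 / 7 = 5.8429
LCL = X̄ − 3·M̄R̄/d₂ = 470.1875 − 3 × 5.8429 / 1.128 = 454.6480

454.65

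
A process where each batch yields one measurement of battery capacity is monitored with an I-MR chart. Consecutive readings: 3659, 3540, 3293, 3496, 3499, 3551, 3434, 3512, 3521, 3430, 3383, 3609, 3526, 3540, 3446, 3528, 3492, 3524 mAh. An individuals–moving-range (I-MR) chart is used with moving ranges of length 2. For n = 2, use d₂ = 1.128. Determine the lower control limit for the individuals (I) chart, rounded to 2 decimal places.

X̄ = (3659 + 3540 + 3293 + 3496 + 3499 + 3551 + 3434 + 3512 + 3521 + 3430 + 3383 + 3609 + 3526 + 3540 + 3446 + 3528 + 3492 + 3524) / 18 = 3499.0556
Moving ranges: 119, 247, 203, 3, 52, 117, 78, 9, 91, 47, 226, 83, 14, 94, 82, 36, 32; M̄R̄ = 1533.0000 / 17 = 90.1765
LCL = X̄ − 3·M̄R̄/d₂ = 3499.0556 − 3 × 90.1765 / 1.128 = 3259.2245

3259.22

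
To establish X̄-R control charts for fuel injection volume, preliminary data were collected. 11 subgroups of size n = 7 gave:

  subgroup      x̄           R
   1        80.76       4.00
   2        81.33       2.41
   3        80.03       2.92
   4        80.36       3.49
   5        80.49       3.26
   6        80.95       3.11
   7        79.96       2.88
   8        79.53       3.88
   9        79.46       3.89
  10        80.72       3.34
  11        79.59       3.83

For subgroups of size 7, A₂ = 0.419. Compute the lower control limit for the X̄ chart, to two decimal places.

78.88

X̄̄ = (80.76 + 81.33 + 80.03 + 80.36 + 80.49 + 80.95 + 79.96 + 79.53 + 79.46 + 80.72 + 79.59) / 11 = 883.1800 / 11 = 80.2891
R̄ = (4.00 + 2.41 + 2.92 + 3.49 + 3.26 + 3.11 + 2.88 + 3.88 + 3.89 + 3.34 + 3.83) / 11 = 37.0100 / 11 = 3.3645
LCL = X̄̄ − A₂·R̄ = 80.2891 − 0.419 × 3.3645 = 78.8793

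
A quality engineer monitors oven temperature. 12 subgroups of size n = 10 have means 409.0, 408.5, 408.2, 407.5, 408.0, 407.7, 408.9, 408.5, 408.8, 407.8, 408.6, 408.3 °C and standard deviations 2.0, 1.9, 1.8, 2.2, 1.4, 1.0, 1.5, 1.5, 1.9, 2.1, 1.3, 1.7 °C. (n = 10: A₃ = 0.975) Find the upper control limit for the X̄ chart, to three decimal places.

409.966

X̄̄ = (409.0 + 408.5 + 408.2 + 407.5 + 408.0 + 407.7 + 408.9 + 408.5 + 408.8 + 407.8 + 408.6 + 408.3) / 12 = 408.3167
s̄ = (2.0 + 1.9 + 1.8 + 2.2 + 1.4 + 1.0 + 1.5 + 1.5 + 1.9 + 2.1 + 1.3 + 1.7) / 12 = 1.6917
UCL = X̄̄ + A₃·s̄ = 408.3167 + 0.975 × 1.6917 = 409.9660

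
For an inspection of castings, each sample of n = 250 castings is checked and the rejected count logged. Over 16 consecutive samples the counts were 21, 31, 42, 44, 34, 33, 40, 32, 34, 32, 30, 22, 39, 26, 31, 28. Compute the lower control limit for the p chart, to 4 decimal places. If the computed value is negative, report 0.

p̄ = Σdᵢ / (k·n) = 519 / (16 × 250) = 0.12975
LCL = p̄ − 3·√(p̄(1−p̄)/n) = 0.12975 − 3 × 0.02125 = 0.06599

0.0660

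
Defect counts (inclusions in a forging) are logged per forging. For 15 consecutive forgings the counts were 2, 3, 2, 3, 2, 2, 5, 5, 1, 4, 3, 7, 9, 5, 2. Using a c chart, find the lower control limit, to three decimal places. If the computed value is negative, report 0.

c̄ = (2 + 3 + 2 + 3 + 2 + 2 + 5 + 5 + 1 + 4 + 3 + 7 + 9 + 5 + 2) / 15 = 55 / 15 = 3.6667
LCL = c̄ − 3√c̄ = 3.6667 − 3 × 1.9149 = -2.0779 → 0 (cannot be negative)

0.000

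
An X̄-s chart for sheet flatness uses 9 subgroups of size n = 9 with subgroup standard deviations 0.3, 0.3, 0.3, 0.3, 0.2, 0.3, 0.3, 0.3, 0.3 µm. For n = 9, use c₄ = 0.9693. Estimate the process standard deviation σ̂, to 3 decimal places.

s̄ = (0.3 + 0.3 + 0.3 + 0.3 + 0.2 + 0.3 + 0.3 + 0.3 + 0.3) / 9 = 0.2889
σ̂ = s̄ / c₄ = 0.2889 / 0.9693 = 0.2980

0.298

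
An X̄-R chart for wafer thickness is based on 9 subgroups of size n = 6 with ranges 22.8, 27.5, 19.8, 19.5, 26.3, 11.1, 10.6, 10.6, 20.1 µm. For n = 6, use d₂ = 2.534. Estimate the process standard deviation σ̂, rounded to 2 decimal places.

R̄ = (22.8 + 27.5 + 19.8 + 19.5 + 26.3 + 11.1 + 10.6 + 10.6 + 20.1) / 9 = 18.7000
σ̂ = R̄ / d₂ = 18.7000 / 2.534 = 7.3796

7.38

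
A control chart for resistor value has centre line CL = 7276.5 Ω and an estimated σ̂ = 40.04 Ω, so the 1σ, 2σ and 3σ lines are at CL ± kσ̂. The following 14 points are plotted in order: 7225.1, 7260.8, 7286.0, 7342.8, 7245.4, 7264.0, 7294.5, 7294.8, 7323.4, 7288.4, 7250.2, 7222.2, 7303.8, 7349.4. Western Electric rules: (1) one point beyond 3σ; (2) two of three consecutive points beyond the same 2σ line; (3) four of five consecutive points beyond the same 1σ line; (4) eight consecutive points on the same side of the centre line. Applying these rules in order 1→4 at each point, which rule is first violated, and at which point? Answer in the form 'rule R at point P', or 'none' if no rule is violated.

Zone of each point (C = within 1σ̂, B = 1σ̂–2σ̂, A = 2σ̂–3σ̂, * = beyond 3σ̂; sign = side of CL): 1:-B, 2:-C, 3:+C, 4:+B, 5:-C, 6:-C, 7:+C, 8:+C, 9:+B, 10:+C, 11:-C, 12:-B, 13:+C, 14:+B
No rule fires across all 14 points.

none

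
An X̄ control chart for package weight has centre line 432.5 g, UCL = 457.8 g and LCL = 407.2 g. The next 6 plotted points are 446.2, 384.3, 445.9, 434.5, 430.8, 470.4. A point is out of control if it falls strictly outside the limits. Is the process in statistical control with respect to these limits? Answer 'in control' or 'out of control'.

Compare each point to [407.2, 457.8]: sample 2 = 384.3 < LCL; sample 6 = 470.4 > UCL.

out of control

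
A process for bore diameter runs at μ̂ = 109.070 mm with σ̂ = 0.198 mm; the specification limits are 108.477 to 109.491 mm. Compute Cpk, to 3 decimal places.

0.709

Cpu = (USL − μ̂) / (3σ̂) = (109.491 − 109.070) / (3 × 0.198) = 0.7088; Cpl = (μ̂ − LSL) / (3σ̂) = (109.070 − 108.477) / (3 × 0.198) = 0.9983; Cpk = min(Cpu, Cpl) = 0.7088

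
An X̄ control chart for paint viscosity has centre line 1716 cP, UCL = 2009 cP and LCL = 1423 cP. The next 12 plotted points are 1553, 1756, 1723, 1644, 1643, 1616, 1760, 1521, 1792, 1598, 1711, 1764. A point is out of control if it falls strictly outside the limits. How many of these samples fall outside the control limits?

All 12 points lie within [1423, 2009].

0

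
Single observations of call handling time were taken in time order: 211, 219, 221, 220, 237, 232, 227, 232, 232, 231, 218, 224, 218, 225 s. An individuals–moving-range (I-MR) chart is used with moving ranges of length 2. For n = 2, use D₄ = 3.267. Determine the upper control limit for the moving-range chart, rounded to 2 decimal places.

Moving ranges: 8, 2, 1, 17, 5, 5, 5, 0, 1, 13, 6, 6, 7; M̄R̄ = 76.0000 / 13 = 5.8462
UCL_MR = D₄·M̄R̄ = 3.267 × 5.8462 = 19.0994

19.10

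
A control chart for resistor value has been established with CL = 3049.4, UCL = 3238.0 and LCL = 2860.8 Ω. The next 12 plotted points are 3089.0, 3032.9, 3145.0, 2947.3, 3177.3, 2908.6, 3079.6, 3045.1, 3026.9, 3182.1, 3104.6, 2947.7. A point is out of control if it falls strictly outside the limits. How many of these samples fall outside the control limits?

All 12 points lie within [2860.8, 3238.0].

0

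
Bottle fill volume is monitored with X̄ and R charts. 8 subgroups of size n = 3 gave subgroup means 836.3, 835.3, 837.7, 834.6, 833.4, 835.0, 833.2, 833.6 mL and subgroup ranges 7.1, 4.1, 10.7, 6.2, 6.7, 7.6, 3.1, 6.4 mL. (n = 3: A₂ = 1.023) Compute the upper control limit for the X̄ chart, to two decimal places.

X̄̄ = (836.3 + 835.3 + 837.7 + 834.6 + 833.4 + 835.0 + 833.2 + 833.6) / 8 = 6679.1000 / 8 = 834.8875
R̄ = (7.1 + 4.1 + 10.7 + 6.2 + 6.7 + 7.6 + 3.1 + 6.4) / 8 = 51.9000 / 8 = 6.4875
UCL = X̄̄ + A₂·R̄ = 834.8875 + 1.023 × 6.4875 = 841.5242

841.52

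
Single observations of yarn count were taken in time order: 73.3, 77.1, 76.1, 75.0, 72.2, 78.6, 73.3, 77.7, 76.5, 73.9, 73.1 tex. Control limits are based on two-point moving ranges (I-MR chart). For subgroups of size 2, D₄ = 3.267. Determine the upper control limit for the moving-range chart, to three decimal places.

Moving ranges: 3.8, 1.0, 1.1, 2.8, 6.4, 5.3, 4.4, 1.2, 2.6, 0.8; M̄R̄ = 29.4000 / 10 = 2.9400
UCL_MR = D₄·M̄R̄ = 3.267 × 2.9400 = 9.6050

9.605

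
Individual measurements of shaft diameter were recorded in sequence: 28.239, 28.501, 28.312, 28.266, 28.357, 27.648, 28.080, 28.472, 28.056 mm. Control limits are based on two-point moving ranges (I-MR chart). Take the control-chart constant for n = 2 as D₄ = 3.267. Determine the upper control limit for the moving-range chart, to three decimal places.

Moving ranges: 0.262, 0.189, 0.046, 0.091, 0.709, 0.432, 0.392, 0.416; M̄R̄ = 2.5370 / 8 = 0.3171
UCL_MR = D₄·M̄R̄ = 3.267 × 0.3171 = 1.0360

1.036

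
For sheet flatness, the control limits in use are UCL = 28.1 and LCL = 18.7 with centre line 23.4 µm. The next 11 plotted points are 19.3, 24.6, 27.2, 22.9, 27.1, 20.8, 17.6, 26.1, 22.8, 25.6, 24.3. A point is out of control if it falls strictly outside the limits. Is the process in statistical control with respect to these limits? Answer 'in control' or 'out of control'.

out of control

Compare each point to [18.7, 28.1]: sample 7 = 17.6 < LCL.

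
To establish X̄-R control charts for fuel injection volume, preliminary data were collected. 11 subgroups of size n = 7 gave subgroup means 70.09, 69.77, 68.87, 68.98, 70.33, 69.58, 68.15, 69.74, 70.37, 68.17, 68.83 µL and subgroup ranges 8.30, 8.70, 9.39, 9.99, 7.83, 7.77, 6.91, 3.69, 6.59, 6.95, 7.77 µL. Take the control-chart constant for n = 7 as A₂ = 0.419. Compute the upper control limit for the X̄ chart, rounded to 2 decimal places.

72.55

X̄̄ = (70.09 + 69.77 + 68.87 + 68.98 + 70.33 + 69.58 + 68.15 + 69.74 + 70.37 + 68.17 + 68.83) / 11 = 762.8800 / 11 = 69.3527
R̄ = (8.30 + 8.70 + 9.39 + 9.99 + 7.83 + 7.77 + 6.91 + 3.69 + 6.59 + 6.95 + 7.77) / 11 = 83.8900 / 11 = 7.6264
UCL = X̄̄ + A₂·R̄ = 69.3527 + 0.419 × 7.6264 = 72.5482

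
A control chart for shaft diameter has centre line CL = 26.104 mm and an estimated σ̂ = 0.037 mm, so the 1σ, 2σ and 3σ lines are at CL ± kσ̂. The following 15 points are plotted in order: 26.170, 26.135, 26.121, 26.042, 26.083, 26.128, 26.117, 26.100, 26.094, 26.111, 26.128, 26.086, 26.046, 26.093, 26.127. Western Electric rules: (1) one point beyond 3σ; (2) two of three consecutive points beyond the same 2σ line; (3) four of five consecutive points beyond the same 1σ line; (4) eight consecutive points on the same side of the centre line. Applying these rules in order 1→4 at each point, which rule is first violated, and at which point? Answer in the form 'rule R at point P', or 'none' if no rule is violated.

none

Zone of each point (C = within 1σ̂, B = 1σ̂–2σ̂, A = 2σ̂–3σ̂, * = beyond 3σ̂; sign = side of CL): 1:+B, 2:+C, 3:+C, 4:-B, 5:-C, 6:+C, 7:+C, 8:-C, 9:-C, 10:+C, 11:+C, 12:-C, 13:-B, 14:-C, 15:+C
No rule fires across all 15 points.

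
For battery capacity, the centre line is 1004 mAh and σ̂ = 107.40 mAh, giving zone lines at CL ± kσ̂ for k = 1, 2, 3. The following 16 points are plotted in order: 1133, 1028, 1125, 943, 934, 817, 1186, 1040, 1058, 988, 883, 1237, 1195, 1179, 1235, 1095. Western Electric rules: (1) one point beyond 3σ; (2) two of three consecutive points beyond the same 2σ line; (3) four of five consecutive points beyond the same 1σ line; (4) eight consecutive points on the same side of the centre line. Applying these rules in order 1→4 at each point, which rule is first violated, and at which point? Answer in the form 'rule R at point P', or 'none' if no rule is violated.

rule 3 at point 15

Zone of each point (C = within 1σ̂, B = 1σ̂–2σ̂, A = 2σ̂–3σ̂, * = beyond 3σ̂; sign = side of CL): 1:+B, 2:+C, 3:+B, 4:-C, 5:-C, 6:-B, 7:+B, 8:+C, 9:+C, 10:-C, 11:-B, 12:+A, 13:+B, 14:+B, 15:+A, 16:+C
Rule 3 (four of five consecutive points beyond the same 1σ limit) is satisfied at point 15.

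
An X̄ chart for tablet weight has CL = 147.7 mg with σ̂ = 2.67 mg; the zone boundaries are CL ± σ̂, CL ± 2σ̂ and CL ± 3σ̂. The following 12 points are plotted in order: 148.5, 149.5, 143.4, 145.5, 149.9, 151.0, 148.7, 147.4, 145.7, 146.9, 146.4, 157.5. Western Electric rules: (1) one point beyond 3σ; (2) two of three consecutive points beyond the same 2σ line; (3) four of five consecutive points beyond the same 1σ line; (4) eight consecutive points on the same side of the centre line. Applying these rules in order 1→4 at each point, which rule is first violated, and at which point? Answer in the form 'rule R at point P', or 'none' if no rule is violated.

Zone of each point (C = within 1σ̂, B = 1σ̂–2σ̂, A = 2σ̂–3σ̂, * = beyond 3σ̂; sign = side of CL): 1:+C, 2:+C, 3:-B, 4:-C, 5:+C, 6:+B, 7:+C, 8:-C, 9:-C, 10:-C, 11:-C, 12:+*
Rule 1 (one point beyond the 3σ limits) is satisfied at point 12.

rule 1 at point 12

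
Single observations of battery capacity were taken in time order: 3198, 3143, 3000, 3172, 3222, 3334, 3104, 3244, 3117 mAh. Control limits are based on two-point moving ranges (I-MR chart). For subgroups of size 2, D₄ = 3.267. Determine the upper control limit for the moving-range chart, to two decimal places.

Moving ranges: 55, 143, 172, 50, 112, 230, 140, 127; M̄R̄ = 1029.0000 / 8 = 128.6250
UCL_MR = D₄·M̄R̄ = 3.267 × 128.6250 = 420.2179

420.22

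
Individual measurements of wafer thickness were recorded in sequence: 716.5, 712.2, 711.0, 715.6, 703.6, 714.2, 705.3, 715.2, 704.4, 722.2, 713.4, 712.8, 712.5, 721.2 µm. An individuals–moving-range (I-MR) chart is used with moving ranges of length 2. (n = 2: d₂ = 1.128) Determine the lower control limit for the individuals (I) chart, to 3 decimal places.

X̄ = (716.5 + 712.2 + 711.0 + 715.6 + 703.6 + 714.2 + 705.3 + 715.2 + 704.4 + 722.2 + 713.4 + 712.8 + 712.5 + 721.2) / 14 = 712.8643
Moving ranges: 4.3, 1.2, 4.6, 12.0, 10.6, 8.9, 9.9, 10.8, 17.8, 8.8, 0.6, 0.3, 8.7; M̄R̄ = 98.5000 / 13 = 7.5769
LCL = X̄ − 3·M̄R̄/d₂ = 712.8643 − 3 × 7.5769 / 1.128 = 692.7129

692.713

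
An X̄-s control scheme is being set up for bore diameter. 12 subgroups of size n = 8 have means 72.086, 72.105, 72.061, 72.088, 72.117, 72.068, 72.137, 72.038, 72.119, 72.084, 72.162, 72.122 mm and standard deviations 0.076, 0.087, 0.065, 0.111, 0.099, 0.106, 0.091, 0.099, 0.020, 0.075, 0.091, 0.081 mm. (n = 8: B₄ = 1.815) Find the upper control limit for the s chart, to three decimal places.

s̄ = (0.076 + 0.087 + 0.065 + 0.111 + 0.099 + 0.106 + 0.091 + 0.099 + 0.020 + 0.075 + 0.091 + 0.081) / 12 = 0.0834
UCL_s = B₄·s̄ = 1.815 × 0.0834 = 0.1514

0.151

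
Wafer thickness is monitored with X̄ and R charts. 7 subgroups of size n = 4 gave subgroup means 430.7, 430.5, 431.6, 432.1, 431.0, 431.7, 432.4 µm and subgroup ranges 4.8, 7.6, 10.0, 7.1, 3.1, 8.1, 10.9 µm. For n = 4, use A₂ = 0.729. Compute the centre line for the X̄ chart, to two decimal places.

X̄̄ = (430.7 + 430.5 + 431.6 + 432.1 + 431.0 + 431.7 + 432.4) / 7 = 3020.0000 / 7 = 431.4286
CL = X̄̄ = 431.4286

431.43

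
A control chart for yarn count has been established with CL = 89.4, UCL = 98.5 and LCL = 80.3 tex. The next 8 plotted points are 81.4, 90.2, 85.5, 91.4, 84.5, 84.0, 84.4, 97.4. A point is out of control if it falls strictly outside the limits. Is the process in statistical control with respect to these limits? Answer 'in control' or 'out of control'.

All 8 points lie within [80.3, 98.5].

in control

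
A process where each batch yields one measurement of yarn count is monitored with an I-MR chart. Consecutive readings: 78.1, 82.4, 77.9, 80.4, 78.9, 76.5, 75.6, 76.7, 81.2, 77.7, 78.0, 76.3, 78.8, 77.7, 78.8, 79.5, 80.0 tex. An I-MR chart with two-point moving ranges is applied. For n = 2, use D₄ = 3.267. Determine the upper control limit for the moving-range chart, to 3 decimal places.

6.759

Moving ranges: 4.3, 4.5, 2.5, 1.5, 2.4, 0.9, 1.1, 4.5, 3.5, 0.3, 1.7, 2.5, 1.1, 1.1, 0.7, 0.5; M̄R̄ = 33.1000 / 16 = 2.0688
UCL_MR = D₄·M̄R̄ = 3.267 × 2.0688 = 6.7586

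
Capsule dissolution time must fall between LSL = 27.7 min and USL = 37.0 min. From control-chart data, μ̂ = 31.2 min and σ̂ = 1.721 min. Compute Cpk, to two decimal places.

0.68

Cpu = (USL − μ̂) / (3σ̂) = (37.0 − 31.2) / (3 × 1.721) = 1.1234; Cpl = (μ̂ − LSL) / (3σ̂) = (31.2 − 27.7) / (3 × 1.721) = 0.6779; Cpk = min(Cpu, Cpl) = 0.6779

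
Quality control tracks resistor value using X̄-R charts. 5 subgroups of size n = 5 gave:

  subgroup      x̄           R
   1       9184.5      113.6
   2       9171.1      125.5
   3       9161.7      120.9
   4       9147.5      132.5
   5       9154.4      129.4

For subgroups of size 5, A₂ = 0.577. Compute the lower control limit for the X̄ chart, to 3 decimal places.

X̄̄ = (9184.5 + 9171.1 + 9161.7 + 9147.5 + 9154.4) / 5 = 45819.2000 / 5 = 9163.8400
R̄ = (113.6 + 125.5 + 120.9 + 132.5 + 129.4) / 5 = 621.9000 / 5 = 124.3800
LCL = X̄̄ − A₂·R̄ = 9163.8400 − 0.577 × 124.3800 = 9092.0727

9092.073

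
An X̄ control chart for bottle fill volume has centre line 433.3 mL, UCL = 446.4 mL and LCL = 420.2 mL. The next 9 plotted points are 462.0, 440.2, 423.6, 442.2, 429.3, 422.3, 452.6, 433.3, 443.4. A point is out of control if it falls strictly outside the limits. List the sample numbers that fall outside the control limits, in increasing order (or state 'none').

Compare each point to [420.2, 446.4]: sample 1 = 462.0 > UCL; sample 7 = 452.6 > UCL.

1, 7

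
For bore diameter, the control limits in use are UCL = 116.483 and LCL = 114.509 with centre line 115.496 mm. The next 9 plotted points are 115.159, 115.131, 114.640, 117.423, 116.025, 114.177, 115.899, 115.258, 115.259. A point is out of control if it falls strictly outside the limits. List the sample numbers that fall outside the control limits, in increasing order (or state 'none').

Compare each point to [114.509, 116.483]: sample 4 = 117.423 > UCL; sample 6 = 114.177 < LCL.

4, 6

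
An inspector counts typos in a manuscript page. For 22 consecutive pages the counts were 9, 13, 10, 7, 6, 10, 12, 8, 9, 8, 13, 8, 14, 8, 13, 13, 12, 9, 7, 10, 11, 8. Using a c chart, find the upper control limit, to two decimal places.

19.35

c̄ = (9 + 13 + 10 + 7 + 6 + 10 + 12 + 8 + 9 + 8 + 13 + 8 + 14 + 8 + 13 + 13 + 12 + 9 + 7 + 10 + 11 + 8) / 22 = 218 / 22 = 9.9091
UCL = c̄ + 3√c̄ = 9.9091 + 3 × √9.9091 = 9.9091 + 3 × 3.1479 = 19.3527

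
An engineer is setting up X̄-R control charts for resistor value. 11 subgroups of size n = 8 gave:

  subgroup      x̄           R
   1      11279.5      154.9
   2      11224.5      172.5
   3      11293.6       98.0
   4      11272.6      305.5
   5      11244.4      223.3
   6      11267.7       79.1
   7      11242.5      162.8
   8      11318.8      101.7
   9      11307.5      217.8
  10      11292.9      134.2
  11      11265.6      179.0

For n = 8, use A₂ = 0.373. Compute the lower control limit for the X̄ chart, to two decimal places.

11211.59

X̄̄ = (11279.5 + 11224.5 + 11293.6 + 11272.6 + 11244.4 + 11267.7 + 11242.5 + 11318.8 + 11307.5 + 11292.9 + 11265.6) / 11 = 124009.6000 / 11 = 11273.6000
R̄ = (154.9 + 172.5 + 98.0 + 305.5 + 223.3 + 79.1 + 162.8 + 101.7 + 217.8 + 134.2 + 179.0) / 11 = 1828.8000 / 11 = 166.2545
LCL = X̄̄ − A₂·R̄ = 11273.6000 − 0.373 × 166.2545 = 11211.5871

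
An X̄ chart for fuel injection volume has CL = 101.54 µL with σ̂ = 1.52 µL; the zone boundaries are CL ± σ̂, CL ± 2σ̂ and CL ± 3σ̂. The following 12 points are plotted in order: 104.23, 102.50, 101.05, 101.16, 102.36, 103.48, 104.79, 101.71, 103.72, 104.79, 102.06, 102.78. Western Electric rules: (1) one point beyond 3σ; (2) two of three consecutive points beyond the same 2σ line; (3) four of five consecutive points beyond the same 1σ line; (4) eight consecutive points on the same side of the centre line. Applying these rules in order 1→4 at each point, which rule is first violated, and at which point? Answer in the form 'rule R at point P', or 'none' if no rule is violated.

Zone of each point (C = within 1σ̂, B = 1σ̂–2σ̂, A = 2σ̂–3σ̂, * = beyond 3σ̂; sign = side of CL): 1:+B, 2:+C, 3:-C, 4:-C, 5:+C, 6:+B, 7:+A, 8:+C, 9:+B, 10:+A, 11:+C, 12:+C
Rule 3 (four of five consecutive points beyond the same 1σ limit) is satisfied at point 10.

rule 3 at point 10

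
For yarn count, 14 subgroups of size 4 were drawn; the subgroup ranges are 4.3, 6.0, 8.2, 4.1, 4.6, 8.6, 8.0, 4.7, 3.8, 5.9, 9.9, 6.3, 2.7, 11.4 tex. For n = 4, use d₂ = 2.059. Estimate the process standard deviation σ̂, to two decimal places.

3.07

R̄ = (4.3 + 6.0 + 8.2 + 4.1 + 4.6 + 8.6 + 8.0 + 4.7 + 3.8 + 5.9 + 9.9 + 6.3 + 2.7 + 11.4) / 14 = 6.3214
σ̂ = R̄ / d₂ = 6.3214 / 2.059 = 3.0701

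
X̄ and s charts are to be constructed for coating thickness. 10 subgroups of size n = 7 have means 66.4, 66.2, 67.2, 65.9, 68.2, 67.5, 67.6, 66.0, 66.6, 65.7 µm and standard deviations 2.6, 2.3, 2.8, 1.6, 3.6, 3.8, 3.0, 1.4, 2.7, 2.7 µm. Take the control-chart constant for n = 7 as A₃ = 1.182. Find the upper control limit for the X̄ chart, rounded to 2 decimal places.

69.86

X̄̄ = (66.4 + 66.2 + 67.2 + 65.9 + 68.2 + 67.5 + 67.6 + 66.0 + 66.6 + 65.7) / 10 = 66.7300
s̄ = (2.6 + 2.3 + 2.8 + 1.6 + 3.6 + 3.8 + 3.0 + 1.4 + 2.7 + 2.7) / 10 = 2.6500
UCL = X̄̄ + A₃·s̄ = 66.7300 + 1.182 × 2.6500 = 69.8623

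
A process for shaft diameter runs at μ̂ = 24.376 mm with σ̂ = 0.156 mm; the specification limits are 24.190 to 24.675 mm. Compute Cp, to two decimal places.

Cp = (USL − LSL) / (6σ̂) = (24.675 − 24.190) / (6 × 0.156) = 0.4850 / 0.9360 = 0.5182

0.52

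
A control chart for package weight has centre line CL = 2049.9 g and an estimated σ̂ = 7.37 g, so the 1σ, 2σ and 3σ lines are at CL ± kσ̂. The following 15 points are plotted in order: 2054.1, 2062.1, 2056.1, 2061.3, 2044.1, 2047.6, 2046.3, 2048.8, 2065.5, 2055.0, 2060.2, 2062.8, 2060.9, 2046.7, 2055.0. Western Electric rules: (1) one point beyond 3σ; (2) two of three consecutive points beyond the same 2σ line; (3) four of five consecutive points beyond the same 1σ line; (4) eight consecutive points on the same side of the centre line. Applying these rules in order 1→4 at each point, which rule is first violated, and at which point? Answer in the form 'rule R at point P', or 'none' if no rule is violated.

Zone of each point (C = within 1σ̂, B = 1σ̂–2σ̂, A = 2σ̂–3σ̂, * = beyond 3σ̂; sign = side of CL): 1:+C, 2:+B, 3:+C, 4:+B, 5:-C, 6:-C, 7:-C, 8:-C, 9:+A, 10:+C, 11:+B, 12:+B, 13:+B, 14:-C, 15:+C
Rule 3 (four of five consecutive points beyond the same 1σ limit) is satisfied at point 13.

rule 3 at point 13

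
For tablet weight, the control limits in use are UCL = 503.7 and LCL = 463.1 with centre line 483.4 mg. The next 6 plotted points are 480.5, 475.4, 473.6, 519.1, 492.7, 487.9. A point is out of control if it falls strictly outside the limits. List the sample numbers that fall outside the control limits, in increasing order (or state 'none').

Compare each point to [463.1, 503.7]: sample 4 = 519.1 > UCL.

4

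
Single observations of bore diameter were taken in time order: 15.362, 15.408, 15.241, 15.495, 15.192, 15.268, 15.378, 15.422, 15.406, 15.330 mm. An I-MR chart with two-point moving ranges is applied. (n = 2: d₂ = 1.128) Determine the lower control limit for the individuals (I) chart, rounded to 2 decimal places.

X̄ = (15.362 + 15.408 + 15.241 + 15.495 + 15.192 + 15.268 + 15.378 + 15.422 + 15.406 + 15.330) / 10 = 15.3502
Moving ranges: 0.046, 0.167, 0.254, 0.303, 0.076, 0.110, 0.044, 0.016, 0.076; M̄R̄ = 1.0920 / 9 = 0.1213
LCL = X̄ − 3·M̄R̄/d₂ = 15.3502 − 3 × 0.1213 / 1.128 = 15.0275

15.03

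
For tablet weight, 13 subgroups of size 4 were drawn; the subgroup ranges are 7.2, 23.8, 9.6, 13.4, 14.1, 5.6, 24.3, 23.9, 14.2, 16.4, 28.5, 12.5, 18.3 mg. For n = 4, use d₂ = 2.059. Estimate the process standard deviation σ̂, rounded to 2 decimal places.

7.91

R̄ = (7.2 + 23.8 + 9.6 + 13.4 + 14.1 + 5.6 + 24.3 + 23.9 + 14.2 + 16.4 + 28.5 + 12.5 + 18.3) / 13 = 16.2923
σ̂ = R̄ / d₂ = 16.2923 / 2.059 = 7.9127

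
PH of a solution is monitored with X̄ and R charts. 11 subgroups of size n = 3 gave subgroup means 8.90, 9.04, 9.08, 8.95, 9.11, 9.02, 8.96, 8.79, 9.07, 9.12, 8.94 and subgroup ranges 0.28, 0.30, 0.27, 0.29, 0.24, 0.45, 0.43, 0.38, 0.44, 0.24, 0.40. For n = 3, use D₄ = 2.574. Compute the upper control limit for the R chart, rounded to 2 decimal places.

0.87

R̄ = (0.28 + 0.30 + 0.27 + 0.29 + 0.24 + 0.45 + 0.43 + 0.38 + 0.44 + 0.24 + 0.40) / 11 = 3.7200 / 11 = 0.3382
UCL_R = D₄·R̄ = 2.574 × 0.3382 = 0.8705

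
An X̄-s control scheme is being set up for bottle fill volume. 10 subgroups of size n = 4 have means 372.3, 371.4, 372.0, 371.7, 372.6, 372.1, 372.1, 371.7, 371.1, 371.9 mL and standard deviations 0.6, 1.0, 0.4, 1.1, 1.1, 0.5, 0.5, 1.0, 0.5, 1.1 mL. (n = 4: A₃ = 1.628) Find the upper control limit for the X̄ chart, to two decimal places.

373.16

X̄̄ = (372.3 + 371.4 + 372.0 + 371.7 + 372.6 + 372.1 + 372.1 + 371.7 + 371.1 + 371.9) / 10 = 371.8900
s̄ = (0.6 + 1.0 + 0.4 + 1.1 + 1.1 + 0.5 + 0.5 + 1.0 + 0.5 + 1.1) / 10 = 0.7800
UCL = X̄̄ + A₃·s̄ = 371.8900 + 1.628 × 0.7800 = 373.1598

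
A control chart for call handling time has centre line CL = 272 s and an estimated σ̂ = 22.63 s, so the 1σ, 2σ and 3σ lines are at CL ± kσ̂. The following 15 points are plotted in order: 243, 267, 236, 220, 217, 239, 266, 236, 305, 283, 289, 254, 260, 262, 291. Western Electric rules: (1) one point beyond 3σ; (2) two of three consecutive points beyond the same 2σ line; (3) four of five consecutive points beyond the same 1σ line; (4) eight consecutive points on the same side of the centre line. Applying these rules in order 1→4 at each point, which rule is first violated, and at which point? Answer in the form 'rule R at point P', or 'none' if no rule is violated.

Zone of each point (C = within 1σ̂, B = 1σ̂–2σ̂, A = 2σ̂–3σ̂, * = beyond 3σ̂; sign = side of CL): 1:-B, 2:-C, 3:-B, 4:-A, 5:-A, 6:-B, 7:-C, 8:-B, 9:+B, 10:+C, 11:+C, 12:-C, 13:-C, 14:-C, 15:+C
Rule 2 (two of three consecutive points beyond the same 2σ limit) is satisfied at point 5.

rule 2 at point 5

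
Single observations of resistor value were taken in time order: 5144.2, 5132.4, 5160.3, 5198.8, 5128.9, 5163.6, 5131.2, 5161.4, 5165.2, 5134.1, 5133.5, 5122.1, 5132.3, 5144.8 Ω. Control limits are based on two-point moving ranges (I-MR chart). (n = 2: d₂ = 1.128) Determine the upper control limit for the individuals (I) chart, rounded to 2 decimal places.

X̄ = (5144.2 + 5132.4 + 5160.3 + 5198.8 + 5128.9 + 5163.6 + 5131.2 + 5161.4 + 5165.2 + 5134.1 + 5133.5 + 5122.1 + 5132.3 + 5144.8) / 14 = 5146.6286
Moving ranges: 11.8, 27.9, 38.5, 69.9, 34.7, 32.4, 30.2, 3.8, 31.1, 0.6, 11.4, 10.2, 12.5; M̄R̄ = 315.0000 / 13 = 24.2308
UCL = X̄ + 3·M̄R̄/d₂ = 5146.6286 + 3 × 24.2308 / 1.128 = 5211.0721

5211.07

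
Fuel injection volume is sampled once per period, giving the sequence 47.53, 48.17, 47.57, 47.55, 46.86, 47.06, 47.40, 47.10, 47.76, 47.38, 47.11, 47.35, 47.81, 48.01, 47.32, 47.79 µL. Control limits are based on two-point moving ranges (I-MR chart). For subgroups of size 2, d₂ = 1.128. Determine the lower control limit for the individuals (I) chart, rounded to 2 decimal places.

X̄ = (47.53 + 48.17 + 47.57 + 47.55 + 46.86 + 47.06 + 47.40 + 47.10 + 47.76 + 47.38 + 47.11 + 47.35 + 47.81 + 48.01 + 47.32 + 47.79) / 16 = 47.4856
Moving ranges: 0.64, 0.60, 0.02, 0.69, 0.20, 0.34, 0.30, 0.66, 0.38, 0.27, 0.24, 0.46, 0.20, 0.69, 0.47; M̄R̄ = 6.1600 / 15 = 0.4107
LCL = X̄ − 3·M̄R̄/d₂ = 47.4856 − 3 × 0.4107 / 1.128 = 46.3934

46.39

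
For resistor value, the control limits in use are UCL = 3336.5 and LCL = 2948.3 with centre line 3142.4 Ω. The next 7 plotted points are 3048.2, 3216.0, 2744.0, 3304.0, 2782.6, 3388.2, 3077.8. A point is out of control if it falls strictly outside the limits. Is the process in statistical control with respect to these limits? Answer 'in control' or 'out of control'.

out of control

Compare each point to [2948.3, 3336.5]: sample 3 = 2744.0 < LCL; sample 5 = 2782.6 < LCL; sample 6 = 3388.2 > UCL.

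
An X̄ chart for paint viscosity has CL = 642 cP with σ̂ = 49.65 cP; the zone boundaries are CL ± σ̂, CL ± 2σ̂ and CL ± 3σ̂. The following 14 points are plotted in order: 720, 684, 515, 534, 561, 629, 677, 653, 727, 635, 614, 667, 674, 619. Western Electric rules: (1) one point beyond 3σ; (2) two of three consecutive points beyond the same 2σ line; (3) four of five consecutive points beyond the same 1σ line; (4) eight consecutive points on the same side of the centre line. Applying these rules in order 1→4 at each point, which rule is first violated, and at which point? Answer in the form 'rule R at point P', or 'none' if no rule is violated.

rule 2 at point 4

Zone of each point (C = within 1σ̂, B = 1σ̂–2σ̂, A = 2σ̂–3σ̂, * = beyond 3σ̂; sign = side of CL): 1:+B, 2:+C, 3:-A, 4:-A, 5:-B, 6:-C, 7:+C, 8:+C, 9:+B, 10:-C, 11:-C, 12:+C, 13:+C, 14:-C
Rule 2 (two of three consecutive points beyond the same 2σ limit) is satisfied at point 4.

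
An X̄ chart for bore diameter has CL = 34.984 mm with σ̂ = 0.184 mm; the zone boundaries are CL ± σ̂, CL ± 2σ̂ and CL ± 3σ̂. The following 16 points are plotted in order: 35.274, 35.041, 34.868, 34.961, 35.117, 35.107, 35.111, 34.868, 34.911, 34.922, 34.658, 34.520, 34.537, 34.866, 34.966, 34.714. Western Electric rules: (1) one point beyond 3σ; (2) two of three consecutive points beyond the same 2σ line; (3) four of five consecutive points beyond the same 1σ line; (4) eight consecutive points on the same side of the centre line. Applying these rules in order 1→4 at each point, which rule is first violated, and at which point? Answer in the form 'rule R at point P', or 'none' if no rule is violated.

Zone of each point (C = within 1σ̂, B = 1σ̂–2σ̂, A = 2σ̂–3σ̂, * = beyond 3σ̂; sign = side of CL): 1:+B, 2:+C, 3:-C, 4:-C, 5:+C, 6:+C, 7:+C, 8:-C, 9:-C, 10:-C, 11:-B, 12:-A, 13:-A, 14:-C, 15:-C, 16:-B
Rule 2 (two of three consecutive points beyond the same 2σ limit) is satisfied at point 13.

rule 2 at point 13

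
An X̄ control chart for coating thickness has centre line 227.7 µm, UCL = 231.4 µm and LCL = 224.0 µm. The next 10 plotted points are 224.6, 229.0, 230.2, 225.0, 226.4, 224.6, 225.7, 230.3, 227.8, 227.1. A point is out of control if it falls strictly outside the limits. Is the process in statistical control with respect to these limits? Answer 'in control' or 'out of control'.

in control

All 10 points lie within [224.0, 231.4].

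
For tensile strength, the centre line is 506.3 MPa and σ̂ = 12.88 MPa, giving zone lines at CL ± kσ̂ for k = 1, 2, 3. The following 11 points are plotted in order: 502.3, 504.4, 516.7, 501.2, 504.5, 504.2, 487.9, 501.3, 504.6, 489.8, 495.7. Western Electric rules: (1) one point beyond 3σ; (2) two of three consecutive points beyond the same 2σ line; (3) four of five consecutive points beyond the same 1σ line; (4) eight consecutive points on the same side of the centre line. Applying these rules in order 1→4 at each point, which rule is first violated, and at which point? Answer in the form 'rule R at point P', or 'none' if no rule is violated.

rule 4 at point 11

Zone of each point (C = within 1σ̂, B = 1σ̂–2σ̂, A = 2σ̂–3σ̂, * = beyond 3σ̂; sign = side of CL): 1:-C, 2:-C, 3:+C, 4:-C, 5:-C, 6:-C, 7:-B, 8:-C, 9:-C, 10:-B, 11:-C
Rule 4 (eight consecutive points on the same side of the centre line) is satisfied at point 11.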